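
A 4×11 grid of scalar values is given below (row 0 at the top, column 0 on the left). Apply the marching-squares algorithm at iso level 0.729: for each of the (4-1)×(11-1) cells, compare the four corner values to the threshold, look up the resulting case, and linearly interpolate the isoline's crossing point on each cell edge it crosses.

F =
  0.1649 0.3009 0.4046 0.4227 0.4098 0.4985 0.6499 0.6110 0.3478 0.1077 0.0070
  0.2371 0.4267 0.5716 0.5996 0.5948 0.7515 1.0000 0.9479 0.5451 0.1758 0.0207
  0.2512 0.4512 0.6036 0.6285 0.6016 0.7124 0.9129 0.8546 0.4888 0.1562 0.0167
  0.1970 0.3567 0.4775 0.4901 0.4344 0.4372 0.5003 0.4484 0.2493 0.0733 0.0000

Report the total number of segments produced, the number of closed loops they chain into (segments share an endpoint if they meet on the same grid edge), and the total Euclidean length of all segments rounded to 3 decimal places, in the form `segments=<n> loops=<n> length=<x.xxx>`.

segments=10 loops=1 length=7.772

cell (0,4): code 0100 → (0.911,5.000)–(1.000,4.856)
cell (0,5): code 1100 → (0.226,6.000)–(0.911,5.000)
cell (0,6): code 1100 → (0.350,7.000)–(0.226,6.000)
cell (0,7): code 1000 → (1.000,7.543)–(0.350,7.000)
cell (1,4): code 0010 → (1.000,4.856)–(1.575,5.000)
cell (1,5): code 0111 → (1.575,5.000)–(2.000,5.083)
cell (1,7): code 1001 → (2.000,7.343)–(1.000,7.543)
cell (2,5): code 0010 → (2.000,5.083)–(2.446,6.000)
cell (2,6): code 0011 → (2.446,6.000)–(2.309,7.000)
cell (2,7): code 0001 → (2.309,7.000)–(2.000,7.343)
total: 10 segments, chained into 1 closed loop(s), length Σ = 7.772409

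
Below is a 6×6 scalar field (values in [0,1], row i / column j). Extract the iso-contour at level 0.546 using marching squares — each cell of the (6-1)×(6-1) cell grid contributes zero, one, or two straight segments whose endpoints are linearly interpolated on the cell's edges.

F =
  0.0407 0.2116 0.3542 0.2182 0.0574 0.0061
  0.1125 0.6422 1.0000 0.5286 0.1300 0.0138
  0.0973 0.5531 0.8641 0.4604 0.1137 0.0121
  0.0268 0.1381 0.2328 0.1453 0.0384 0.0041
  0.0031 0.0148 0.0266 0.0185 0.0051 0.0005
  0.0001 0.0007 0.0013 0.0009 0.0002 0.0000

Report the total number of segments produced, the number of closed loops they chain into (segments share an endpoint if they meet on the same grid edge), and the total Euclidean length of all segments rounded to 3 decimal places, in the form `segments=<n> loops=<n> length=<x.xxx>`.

segments=8 loops=1 length=6.689

cell (0,0): code 0100 → (0.777,1.000)–(1.000,0.818)
cell (0,1): code 1100 → (0.297,2.000)–(0.777,1.000)
cell (0,2): code 1000 → (1.000,2.963)–(0.297,2.000)
cell (1,0): code 0110 → (1.000,0.818)–(2.000,0.984)
cell (1,2): code 1001 → (2.000,2.788)–(1.000,2.963)
cell (2,0): code 0010 → (2.000,0.984)–(2.017,1.000)
cell (2,1): code 0011 → (2.017,1.000)–(2.504,2.000)
cell (2,2): code 0001 → (2.504,2.000)–(2.000,2.788)
total: 8 segments, chained into 1 closed loop(s), length Σ = 6.688871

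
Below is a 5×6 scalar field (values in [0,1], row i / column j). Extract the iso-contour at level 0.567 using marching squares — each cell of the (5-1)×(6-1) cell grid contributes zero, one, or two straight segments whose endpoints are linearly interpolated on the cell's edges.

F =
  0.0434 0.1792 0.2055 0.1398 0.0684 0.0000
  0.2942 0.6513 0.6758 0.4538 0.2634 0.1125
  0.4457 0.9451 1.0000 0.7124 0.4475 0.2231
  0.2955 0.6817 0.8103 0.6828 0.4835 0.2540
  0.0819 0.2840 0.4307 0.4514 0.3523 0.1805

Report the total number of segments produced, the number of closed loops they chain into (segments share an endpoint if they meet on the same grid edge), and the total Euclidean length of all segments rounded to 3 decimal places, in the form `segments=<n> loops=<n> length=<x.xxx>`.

cell (0,0): code 0100 → (0.821,1.000)–(1.000,0.764)
cell (0,1): code 1100 → (0.769,2.000)–(0.821,1.000)
cell (0,2): code 1000 → (1.000,2.490)–(0.769,2.000)
cell (1,0): code 0110 → (1.000,0.764)–(2.000,0.243)
cell (1,2): code 1101 → (1.438,3.000)–(1.000,2.490)
cell (1,3): code 1000 → (2.000,3.549)–(1.438,3.000)
cell (2,0): code 0110 → (2.000,0.243)–(3.000,0.703)
cell (2,3): code 1001 → (3.000,3.581)–(2.000,3.549)
cell (3,0): code 0010 → (3.000,0.703)–(3.288,1.000)
cell (3,1): code 0011 → (3.288,1.000)–(3.641,2.000)
cell (3,2): code 0011 → (3.641,2.000)–(3.500,3.000)
cell (3,3): code 0001 → (3.500,3.000)–(3.000,3.581)
total: 12 segments, chained into 1 closed loop(s), length Σ = 9.776975

segments=12 loops=1 length=9.777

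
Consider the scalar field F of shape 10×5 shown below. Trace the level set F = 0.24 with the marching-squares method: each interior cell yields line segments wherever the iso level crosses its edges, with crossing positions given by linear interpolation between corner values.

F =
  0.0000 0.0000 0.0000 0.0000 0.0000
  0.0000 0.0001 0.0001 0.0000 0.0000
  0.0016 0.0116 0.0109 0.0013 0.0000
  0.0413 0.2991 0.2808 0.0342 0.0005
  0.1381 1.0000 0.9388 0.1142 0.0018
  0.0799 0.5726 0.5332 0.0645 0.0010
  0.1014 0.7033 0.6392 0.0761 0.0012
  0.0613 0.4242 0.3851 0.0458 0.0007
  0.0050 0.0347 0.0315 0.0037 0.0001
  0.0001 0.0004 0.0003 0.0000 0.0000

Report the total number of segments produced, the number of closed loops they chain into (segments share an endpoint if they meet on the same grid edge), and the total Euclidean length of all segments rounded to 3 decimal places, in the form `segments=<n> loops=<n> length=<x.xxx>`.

segments=14 loops=1 length=12.352

cell (2,0): code 0100 → (2.794,1.000)–(3.000,0.771)
cell (2,1): code 1100 → (2.849,2.000)–(2.794,1.000)
cell (2,2): code 1000 → (3.000,2.165)–(2.849,2.000)
cell (3,0): code 0110 → (3.000,0.771)–(4.000,0.118)
cell (3,2): code 1001 → (4.000,2.847)–(3.000,2.165)
cell (4,0): code 0110 → (4.000,0.118)–(5.000,0.325)
cell (4,2): code 1001 → (5.000,2.626)–(4.000,2.847)
cell (5,0): code 0110 → (5.000,0.325)–(6.000,0.230)
cell (5,2): code 1001 → (6.000,2.709)–(5.000,2.626)
cell (6,0): code 0110 → (6.000,0.230)–(7.000,0.492)
cell (6,2): code 1001 → (7.000,2.428)–(6.000,2.709)
cell (7,0): code 0010 → (7.000,0.492)–(7.473,1.000)
cell (7,1): code 0011 → (7.473,1.000)–(7.410,2.000)
cell (7,2): code 0001 → (7.410,2.000)–(7.000,2.428)
total: 14 segments, chained into 1 closed loop(s), length Σ = 12.352367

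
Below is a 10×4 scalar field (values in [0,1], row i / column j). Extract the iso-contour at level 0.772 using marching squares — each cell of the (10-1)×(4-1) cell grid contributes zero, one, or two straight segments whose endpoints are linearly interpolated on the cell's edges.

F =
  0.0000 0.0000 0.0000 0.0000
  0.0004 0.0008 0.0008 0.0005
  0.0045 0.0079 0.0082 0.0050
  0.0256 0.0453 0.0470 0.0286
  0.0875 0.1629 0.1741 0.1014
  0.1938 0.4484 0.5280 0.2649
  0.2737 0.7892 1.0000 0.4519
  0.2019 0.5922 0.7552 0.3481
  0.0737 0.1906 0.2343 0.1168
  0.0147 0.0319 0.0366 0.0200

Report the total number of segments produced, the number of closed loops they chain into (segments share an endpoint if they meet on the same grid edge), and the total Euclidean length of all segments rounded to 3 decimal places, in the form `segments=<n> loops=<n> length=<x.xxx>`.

cell (5,0): code 0100 → (5.950,1.000)–(6.000,0.967)
cell (5,1): code 1100 → (5.517,2.000)–(5.950,1.000)
cell (5,2): code 1000 → (6.000,2.416)–(5.517,2.000)
cell (6,0): code 0010 → (6.000,0.967)–(6.087,1.000)
cell (6,1): code 0011 → (6.087,1.000)–(6.931,2.000)
cell (6,2): code 0001 → (6.931,2.000)–(6.000,2.416)
total: 6 segments, chained into 1 closed loop(s), length Σ = 4.209652

segments=6 loops=1 length=4.210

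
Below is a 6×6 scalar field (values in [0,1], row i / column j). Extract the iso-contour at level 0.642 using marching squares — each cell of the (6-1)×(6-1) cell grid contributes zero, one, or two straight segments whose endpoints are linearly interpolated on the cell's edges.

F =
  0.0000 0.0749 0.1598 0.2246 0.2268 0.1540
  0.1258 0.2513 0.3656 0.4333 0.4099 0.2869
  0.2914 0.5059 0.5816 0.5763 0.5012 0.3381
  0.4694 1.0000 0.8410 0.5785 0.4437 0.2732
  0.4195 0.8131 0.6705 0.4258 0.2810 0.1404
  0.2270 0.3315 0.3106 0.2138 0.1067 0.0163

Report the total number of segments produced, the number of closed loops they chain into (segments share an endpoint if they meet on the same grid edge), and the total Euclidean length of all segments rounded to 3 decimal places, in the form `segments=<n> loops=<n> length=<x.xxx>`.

cell (2,0): code 0100 → (2.275,1.000)–(3.000,0.325)
cell (2,1): code 1100 → (2.233,2.000)–(2.275,1.000)
cell (2,2): code 1000 → (3.000,2.758)–(2.233,2.000)
cell (3,0): code 0110 → (3.000,0.325)–(4.000,0.565)
cell (3,2): code 1001 → (4.000,2.116)–(3.000,2.758)
cell (4,0): code 0010 → (4.000,0.565)–(4.355,1.000)
cell (4,1): code 0011 → (4.355,1.000)–(4.079,2.000)
cell (4,2): code 0001 → (4.079,2.000)–(4.000,2.116)
total: 8 segments, chained into 1 closed loop(s), length Σ = 7.025702

segments=8 loops=1 length=7.026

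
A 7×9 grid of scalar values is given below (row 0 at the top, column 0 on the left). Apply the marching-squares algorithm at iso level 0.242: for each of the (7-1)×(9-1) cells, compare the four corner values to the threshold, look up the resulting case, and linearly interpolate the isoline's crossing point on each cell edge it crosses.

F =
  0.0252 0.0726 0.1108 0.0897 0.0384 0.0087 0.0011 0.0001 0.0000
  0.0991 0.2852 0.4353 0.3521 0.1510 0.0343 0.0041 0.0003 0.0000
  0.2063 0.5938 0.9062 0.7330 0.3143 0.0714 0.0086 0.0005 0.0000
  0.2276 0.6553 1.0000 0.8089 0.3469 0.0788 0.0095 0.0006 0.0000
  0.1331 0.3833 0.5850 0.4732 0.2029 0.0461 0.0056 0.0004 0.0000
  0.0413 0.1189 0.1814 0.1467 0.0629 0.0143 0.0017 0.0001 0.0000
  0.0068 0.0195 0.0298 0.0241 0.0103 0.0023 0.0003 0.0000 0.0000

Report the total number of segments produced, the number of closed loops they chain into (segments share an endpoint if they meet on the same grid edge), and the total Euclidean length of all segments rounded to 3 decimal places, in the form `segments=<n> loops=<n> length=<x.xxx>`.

cell (0,0): code 0100 → (0.797,1.000)–(1.000,0.768)
cell (0,1): code 1100 → (0.404,2.000)–(0.797,1.000)
cell (0,2): code 1100 → (0.580,3.000)–(0.404,2.000)
cell (0,3): code 1000 → (1.000,3.547)–(0.580,3.000)
cell (1,0): code 0110 → (1.000,0.768)–(2.000,0.092)
cell (1,3): code 1101 → (1.557,4.000)–(1.000,3.547)
cell (1,4): code 1000 → (2.000,4.298)–(1.557,4.000)
cell (2,0): code 0110 → (2.000,0.092)–(3.000,0.034)
cell (2,4): code 1001 → (3.000,4.391)–(2.000,4.298)
cell (3,0): code 0110 → (3.000,0.034)–(4.000,0.435)
cell (3,3): code 1011 → (4.000,3.855)–(3.728,4.000)
cell (3,4): code 0001 → (3.728,4.000)–(3.000,4.391)
cell (4,0): code 0010 → (4.000,0.435)–(4.534,1.000)
cell (4,1): code 0011 → (4.534,1.000)–(4.850,2.000)
cell (4,2): code 0011 → (4.850,2.000)–(4.708,3.000)
cell (4,3): code 0001 → (4.708,3.000)–(4.000,3.855)
total: 16 segments, chained into 1 closed loop(s), length Σ = 13.710959

segments=16 loops=1 length=13.711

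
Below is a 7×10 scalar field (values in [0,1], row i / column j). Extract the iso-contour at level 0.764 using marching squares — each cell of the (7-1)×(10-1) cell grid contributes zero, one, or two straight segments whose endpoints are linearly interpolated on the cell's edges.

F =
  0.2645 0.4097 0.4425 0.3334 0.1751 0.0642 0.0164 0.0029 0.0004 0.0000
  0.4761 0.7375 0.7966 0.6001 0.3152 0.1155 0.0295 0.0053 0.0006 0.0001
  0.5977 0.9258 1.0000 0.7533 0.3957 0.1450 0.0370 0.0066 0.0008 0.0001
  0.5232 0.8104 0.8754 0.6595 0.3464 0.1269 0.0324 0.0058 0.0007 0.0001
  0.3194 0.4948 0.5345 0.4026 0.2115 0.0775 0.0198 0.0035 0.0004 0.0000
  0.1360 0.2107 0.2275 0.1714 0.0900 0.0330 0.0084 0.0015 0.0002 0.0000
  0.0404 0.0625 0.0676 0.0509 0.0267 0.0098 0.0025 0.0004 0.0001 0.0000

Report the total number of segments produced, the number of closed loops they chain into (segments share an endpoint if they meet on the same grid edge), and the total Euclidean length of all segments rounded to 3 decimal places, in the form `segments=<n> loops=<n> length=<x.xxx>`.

segments=10 loops=1 length=7.476

cell (0,1): code 0100 → (0.908,2.000)–(1.000,1.448)
cell (0,2): code 1000 → (1.000,2.166)–(0.908,2.000)
cell (1,0): code 0100 → (1.141,1.000)–(2.000,0.507)
cell (1,1): code 1110 → (1.000,1.448)–(1.141,1.000)
cell (1,2): code 1001 → (2.000,2.957)–(1.000,2.166)
cell (2,0): code 0110 → (2.000,0.507)–(3.000,0.838)
cell (2,2): code 1001 → (3.000,2.516)–(2.000,2.957)
cell (3,0): code 0010 → (3.000,0.838)–(3.147,1.000)
cell (3,1): code 0011 → (3.147,1.000)–(3.327,2.000)
cell (3,2): code 0001 → (3.327,2.000)–(3.000,2.516)
total: 10 segments, chained into 1 closed loop(s), length Σ = 7.476052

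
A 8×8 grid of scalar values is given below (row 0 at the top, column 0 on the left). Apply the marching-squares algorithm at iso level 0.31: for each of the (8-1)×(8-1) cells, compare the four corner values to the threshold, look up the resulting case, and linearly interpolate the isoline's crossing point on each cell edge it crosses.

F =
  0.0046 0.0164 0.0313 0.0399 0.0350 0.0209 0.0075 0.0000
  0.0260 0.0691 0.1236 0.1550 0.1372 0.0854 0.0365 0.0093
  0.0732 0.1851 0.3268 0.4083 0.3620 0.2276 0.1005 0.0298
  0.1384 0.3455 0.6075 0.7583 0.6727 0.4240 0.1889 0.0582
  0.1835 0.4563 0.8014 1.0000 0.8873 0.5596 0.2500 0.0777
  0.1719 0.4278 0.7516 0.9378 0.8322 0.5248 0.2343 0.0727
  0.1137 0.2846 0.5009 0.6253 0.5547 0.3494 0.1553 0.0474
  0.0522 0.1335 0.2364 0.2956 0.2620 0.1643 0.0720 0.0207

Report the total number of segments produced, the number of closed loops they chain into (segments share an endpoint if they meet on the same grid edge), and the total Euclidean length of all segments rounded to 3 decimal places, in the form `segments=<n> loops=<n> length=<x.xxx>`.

cell (1,1): code 0100 → (1.917,2.000)–(2.000,1.881)
cell (1,2): code 1100 → (1.612,3.000)–(1.917,2.000)
cell (1,3): code 1100 → (1.769,4.000)–(1.612,3.000)
cell (1,4): code 1000 → (2.000,4.387)–(1.769,4.000)
cell (2,0): code 0100 → (2.779,1.000)–(3.000,0.829)
cell (2,1): code 1110 → (2.000,1.881)–(2.779,1.000)
cell (2,4): code 1101 → (2.420,5.000)–(2.000,4.387)
cell (2,5): code 1000 → (3.000,5.485)–(2.420,5.000)
cell (3,0): code 0110 → (3.000,0.829)–(4.000,0.464)
cell (3,5): code 1001 → (4.000,5.806)–(3.000,5.485)
cell (4,0): code 0110 → (4.000,0.464)–(5.000,0.540)
cell (4,5): code 1001 → (5.000,5.739)–(4.000,5.806)
cell (5,0): code 0010 → (5.000,0.540)–(5.823,1.000)
cell (5,1): code 0111 → (5.823,1.000)–(6.000,1.117)
cell (5,5): code 1001 → (6.000,5.203)–(5.000,5.739)
cell (6,1): code 0010 → (6.000,1.117)–(6.722,2.000)
cell (6,2): code 0011 → (6.722,2.000)–(6.956,3.000)
cell (6,3): code 0011 → (6.956,3.000)–(6.836,4.000)
cell (6,4): code 0011 → (6.836,4.000)–(6.213,5.000)
cell (6,5): code 0001 → (6.213,5.000)–(6.000,5.203)
total: 20 segments, chained into 1 closed loop(s), length Σ = 16.665432

segments=20 loops=1 length=16.665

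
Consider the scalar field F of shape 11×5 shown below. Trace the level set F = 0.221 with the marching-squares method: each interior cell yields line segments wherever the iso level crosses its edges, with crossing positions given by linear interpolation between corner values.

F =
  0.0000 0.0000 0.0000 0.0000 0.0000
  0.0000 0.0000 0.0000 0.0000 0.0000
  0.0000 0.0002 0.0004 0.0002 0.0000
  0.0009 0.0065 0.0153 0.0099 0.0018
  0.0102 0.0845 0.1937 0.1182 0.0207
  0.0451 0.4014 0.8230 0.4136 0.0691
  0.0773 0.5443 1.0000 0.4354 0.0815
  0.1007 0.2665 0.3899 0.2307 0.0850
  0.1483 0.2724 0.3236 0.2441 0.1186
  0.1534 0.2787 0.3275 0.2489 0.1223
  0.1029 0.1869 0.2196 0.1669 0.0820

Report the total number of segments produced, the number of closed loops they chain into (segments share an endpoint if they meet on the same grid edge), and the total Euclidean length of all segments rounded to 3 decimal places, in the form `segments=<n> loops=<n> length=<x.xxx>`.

cell (4,0): code 0100 → (4.431,1.000)–(5.000,0.494)
cell (4,1): code 1100 → (4.043,2.000)–(4.431,1.000)
cell (4,2): code 1100 → (4.348,3.000)–(4.043,2.000)
cell (4,3): code 1000 → (5.000,3.559)–(4.348,3.000)
cell (5,0): code 0110 → (5.000,0.494)–(6.000,0.308)
cell (5,3): code 1001 → (6.000,3.606)–(5.000,3.559)
cell (6,0): code 0110 → (6.000,0.308)–(7.000,0.726)
cell (6,3): code 1001 → (7.000,3.067)–(6.000,3.606)
cell (7,0): code 0110 → (7.000,0.726)–(8.000,0.586)
cell (7,3): code 1001 → (8.000,3.184)–(7.000,3.067)
cell (8,0): code 0110 → (8.000,0.586)–(9.000,0.540)
cell (8,3): code 1001 → (9.000,3.220)–(8.000,3.184)
cell (9,0): code 0010 → (9.000,0.540)–(9.629,1.000)
cell (9,1): code 0011 → (9.629,1.000)–(9.987,2.000)
cell (9,2): code 0011 → (9.987,2.000)–(9.340,3.000)
cell (9,3): code 0001 → (9.340,3.000)–(9.000,3.220)
total: 16 segments, chained into 1 closed loop(s), length Σ = 15.432787

segments=16 loops=1 length=15.433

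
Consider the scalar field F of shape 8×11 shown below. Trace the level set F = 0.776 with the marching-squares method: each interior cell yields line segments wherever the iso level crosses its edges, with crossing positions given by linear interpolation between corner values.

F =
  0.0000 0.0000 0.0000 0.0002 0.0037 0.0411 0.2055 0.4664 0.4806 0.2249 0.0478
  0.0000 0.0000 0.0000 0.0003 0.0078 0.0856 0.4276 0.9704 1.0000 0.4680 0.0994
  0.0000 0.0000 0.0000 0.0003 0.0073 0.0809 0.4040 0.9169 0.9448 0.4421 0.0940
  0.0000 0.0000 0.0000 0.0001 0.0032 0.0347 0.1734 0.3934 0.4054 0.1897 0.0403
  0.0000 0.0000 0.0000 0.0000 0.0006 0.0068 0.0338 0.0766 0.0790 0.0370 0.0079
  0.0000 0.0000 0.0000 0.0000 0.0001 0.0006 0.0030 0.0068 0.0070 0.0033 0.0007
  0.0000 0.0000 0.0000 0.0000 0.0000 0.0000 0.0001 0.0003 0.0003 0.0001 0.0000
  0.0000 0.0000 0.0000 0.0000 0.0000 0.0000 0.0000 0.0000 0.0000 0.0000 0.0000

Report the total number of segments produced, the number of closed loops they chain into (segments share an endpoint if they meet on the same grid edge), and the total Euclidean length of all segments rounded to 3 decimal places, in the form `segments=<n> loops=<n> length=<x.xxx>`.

segments=8 loops=1 length=5.982

cell (0,6): code 0100 → (0.614,7.000)–(1.000,6.642)
cell (0,7): code 1100 → (0.569,8.000)–(0.614,7.000)
cell (0,8): code 1000 → (1.000,8.421)–(0.569,8.000)
cell (1,6): code 0110 → (1.000,6.642)–(2.000,6.725)
cell (1,8): code 1001 → (2.000,8.336)–(1.000,8.421)
cell (2,6): code 0010 → (2.000,6.725)–(2.269,7.000)
cell (2,7): code 0011 → (2.269,7.000)–(2.313,8.000)
cell (2,8): code 0001 → (2.313,8.000)–(2.000,8.336)
total: 8 segments, chained into 1 closed loop(s), length Σ = 5.981763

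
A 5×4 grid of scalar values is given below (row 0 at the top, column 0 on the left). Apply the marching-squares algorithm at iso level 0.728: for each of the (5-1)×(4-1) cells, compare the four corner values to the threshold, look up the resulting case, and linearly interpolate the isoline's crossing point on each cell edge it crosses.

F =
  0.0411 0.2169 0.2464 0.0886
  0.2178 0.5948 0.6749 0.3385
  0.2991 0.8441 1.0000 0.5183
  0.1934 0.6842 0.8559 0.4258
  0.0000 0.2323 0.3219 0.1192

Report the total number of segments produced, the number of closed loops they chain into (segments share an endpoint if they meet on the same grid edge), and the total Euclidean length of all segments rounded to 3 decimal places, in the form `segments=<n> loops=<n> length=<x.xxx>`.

cell (1,0): code 0100 → (1.534,1.000)–(2.000,0.787)
cell (1,1): code 1100 → (1.163,2.000)–(1.534,1.000)
cell (1,2): code 1000 → (2.000,2.565)–(1.163,2.000)
cell (2,0): code 0010 → (2.000,0.787)–(2.726,1.000)
cell (2,1): code 0111 → (2.726,1.000)–(3.000,1.255)
cell (2,2): code 1001 → (3.000,2.297)–(2.000,2.565)
cell (3,1): code 0010 → (3.000,1.255)–(3.240,2.000)
cell (3,2): code 0001 → (3.240,2.000)–(3.000,2.297)
total: 8 segments, chained into 1 closed loop(s), length Σ = 5.918485

segments=8 loops=1 length=5.918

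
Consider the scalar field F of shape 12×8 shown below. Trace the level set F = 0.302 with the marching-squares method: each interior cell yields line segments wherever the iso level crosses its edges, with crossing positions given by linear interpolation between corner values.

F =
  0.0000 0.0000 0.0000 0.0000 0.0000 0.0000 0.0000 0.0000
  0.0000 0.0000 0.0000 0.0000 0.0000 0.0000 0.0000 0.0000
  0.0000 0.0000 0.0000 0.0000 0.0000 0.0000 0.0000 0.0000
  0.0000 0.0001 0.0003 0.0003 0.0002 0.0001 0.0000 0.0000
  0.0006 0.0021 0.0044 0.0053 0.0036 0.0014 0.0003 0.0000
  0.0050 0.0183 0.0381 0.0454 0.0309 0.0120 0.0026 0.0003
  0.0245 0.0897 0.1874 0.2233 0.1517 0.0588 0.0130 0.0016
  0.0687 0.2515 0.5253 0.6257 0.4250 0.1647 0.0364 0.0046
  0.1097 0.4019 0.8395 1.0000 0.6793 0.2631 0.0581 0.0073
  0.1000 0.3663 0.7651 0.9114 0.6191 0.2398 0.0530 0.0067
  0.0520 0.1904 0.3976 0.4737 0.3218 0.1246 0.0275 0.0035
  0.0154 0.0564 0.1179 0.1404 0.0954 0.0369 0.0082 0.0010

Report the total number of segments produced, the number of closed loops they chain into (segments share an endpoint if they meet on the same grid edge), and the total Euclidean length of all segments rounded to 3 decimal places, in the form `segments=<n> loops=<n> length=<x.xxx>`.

segments=16 loops=1 length=13.323

cell (6,1): code 0100 → (6.339,2.000)–(7.000,1.184)
cell (6,2): code 1100 → (6.196,3.000)–(6.339,2.000)
cell (6,3): code 1100 → (6.550,4.000)–(6.196,3.000)
cell (6,4): code 1000 → (7.000,4.473)–(6.550,4.000)
cell (7,0): code 0100 → (7.336,1.000)–(8.000,0.658)
cell (7,1): code 1110 → (7.000,1.184)–(7.336,1.000)
cell (7,4): code 1001 → (8.000,4.907)–(7.000,4.473)
cell (8,0): code 0110 → (8.000,0.658)–(9.000,0.759)
cell (8,4): code 1001 → (9.000,4.836)–(8.000,4.907)
cell (9,0): code 0010 → (9.000,0.759)–(9.366,1.000)
cell (9,1): code 0111 → (9.366,1.000)–(10.000,1.539)
cell (9,4): code 1001 → (10.000,4.100)–(9.000,4.836)
cell (10,1): code 0010 → (10.000,1.539)–(10.342,2.000)
cell (10,2): code 0011 → (10.342,2.000)–(10.515,3.000)
cell (10,3): code 0011 → (10.515,3.000)–(10.087,4.000)
cell (10,4): code 0001 → (10.087,4.000)–(10.000,4.100)
total: 16 segments, chained into 1 closed loop(s), length Σ = 13.322867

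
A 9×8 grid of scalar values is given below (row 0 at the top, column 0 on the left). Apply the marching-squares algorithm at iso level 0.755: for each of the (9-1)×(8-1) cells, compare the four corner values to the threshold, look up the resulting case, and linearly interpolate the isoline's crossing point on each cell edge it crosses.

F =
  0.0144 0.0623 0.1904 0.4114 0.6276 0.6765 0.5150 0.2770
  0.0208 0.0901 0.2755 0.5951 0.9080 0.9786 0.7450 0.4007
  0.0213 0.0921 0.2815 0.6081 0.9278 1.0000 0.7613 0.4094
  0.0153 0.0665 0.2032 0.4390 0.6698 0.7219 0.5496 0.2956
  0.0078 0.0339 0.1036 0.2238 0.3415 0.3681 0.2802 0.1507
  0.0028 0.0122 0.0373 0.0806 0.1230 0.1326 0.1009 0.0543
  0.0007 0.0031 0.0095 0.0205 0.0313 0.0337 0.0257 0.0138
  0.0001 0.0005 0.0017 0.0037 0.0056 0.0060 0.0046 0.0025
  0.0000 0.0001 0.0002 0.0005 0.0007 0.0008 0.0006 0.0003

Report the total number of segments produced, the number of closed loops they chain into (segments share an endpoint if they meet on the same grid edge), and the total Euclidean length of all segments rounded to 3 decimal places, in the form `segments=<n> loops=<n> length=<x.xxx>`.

segments=10 loops=1 length=8.195

cell (0,3): code 0100 → (0.454,4.000)–(1.000,3.511)
cell (0,4): code 1100 → (0.260,5.000)–(0.454,4.000)
cell (0,5): code 1000 → (1.000,5.957)–(0.260,5.000)
cell (1,3): code 0110 → (1.000,3.511)–(2.000,3.459)
cell (1,5): code 1101 → (1.613,6.000)–(1.000,5.957)
cell (1,6): code 1000 → (2.000,6.018)–(1.613,6.000)
cell (2,3): code 0010 → (2.000,3.459)–(2.670,4.000)
cell (2,4): code 0011 → (2.670,4.000)–(2.881,5.000)
cell (2,5): code 0011 → (2.881,5.000)–(2.030,6.000)
cell (2,6): code 0001 → (2.030,6.000)–(2.000,6.018)
total: 10 segments, chained into 1 closed loop(s), length Σ = 8.195316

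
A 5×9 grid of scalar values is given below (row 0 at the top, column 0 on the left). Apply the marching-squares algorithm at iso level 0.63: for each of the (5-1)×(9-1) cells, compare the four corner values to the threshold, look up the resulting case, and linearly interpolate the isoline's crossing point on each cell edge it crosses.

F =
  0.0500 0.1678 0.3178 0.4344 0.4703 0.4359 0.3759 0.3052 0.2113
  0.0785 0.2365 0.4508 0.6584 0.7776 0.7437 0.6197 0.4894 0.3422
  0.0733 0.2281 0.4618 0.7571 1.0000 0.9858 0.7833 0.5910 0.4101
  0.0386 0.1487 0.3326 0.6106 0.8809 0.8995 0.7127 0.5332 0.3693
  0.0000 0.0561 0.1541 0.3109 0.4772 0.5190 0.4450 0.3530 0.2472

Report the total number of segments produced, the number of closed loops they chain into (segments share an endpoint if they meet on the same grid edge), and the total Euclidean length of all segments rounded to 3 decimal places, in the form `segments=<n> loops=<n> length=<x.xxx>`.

segments=14 loops=1 length=11.545

cell (0,2): code 0100 → (0.873,3.000)–(1.000,2.863)
cell (0,3): code 1100 → (0.520,4.000)–(0.873,3.000)
cell (0,4): code 1100 → (0.631,5.000)–(0.520,4.000)
cell (0,5): code 1000 → (1.000,5.917)–(0.631,5.000)
cell (1,2): code 0110 → (1.000,2.863)–(2.000,2.570)
cell (1,5): code 1101 → (1.063,6.000)–(1.000,5.917)
cell (1,6): code 1000 → (2.000,6.797)–(1.063,6.000)
cell (2,2): code 0010 → (2.000,2.570)–(2.868,3.000)
cell (2,3): code 0111 → (2.868,3.000)–(3.000,3.072)
cell (2,6): code 1001 → (3.000,6.461)–(2.000,6.797)
cell (3,3): code 0010 → (3.000,3.072)–(3.622,4.000)
cell (3,4): code 0011 → (3.622,4.000)–(3.708,5.000)
cell (3,5): code 0011 → (3.708,5.000)–(3.309,6.000)
cell (3,6): code 0001 → (3.309,6.000)–(3.000,6.461)
total: 14 segments, chained into 1 closed loop(s), length Σ = 11.545084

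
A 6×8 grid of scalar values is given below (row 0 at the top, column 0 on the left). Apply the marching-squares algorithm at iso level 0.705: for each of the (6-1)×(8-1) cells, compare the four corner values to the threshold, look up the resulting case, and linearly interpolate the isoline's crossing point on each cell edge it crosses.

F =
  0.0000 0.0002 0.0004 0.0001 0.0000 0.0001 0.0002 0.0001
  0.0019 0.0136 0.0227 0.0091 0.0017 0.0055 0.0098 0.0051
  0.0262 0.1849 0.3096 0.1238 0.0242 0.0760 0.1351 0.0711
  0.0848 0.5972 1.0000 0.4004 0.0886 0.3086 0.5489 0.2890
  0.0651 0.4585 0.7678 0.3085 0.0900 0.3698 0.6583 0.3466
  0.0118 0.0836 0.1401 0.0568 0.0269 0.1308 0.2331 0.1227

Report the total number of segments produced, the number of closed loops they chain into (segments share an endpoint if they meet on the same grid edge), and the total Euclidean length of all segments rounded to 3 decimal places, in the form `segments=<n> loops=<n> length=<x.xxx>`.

segments=6 loops=1 length=4.088

cell (2,1): code 0100 → (2.573,2.000)–(3.000,1.268)
cell (2,2): code 1000 → (3.000,2.492)–(2.573,2.000)
cell (3,1): code 0110 → (3.000,1.268)–(4.000,1.797)
cell (3,2): code 1001 → (4.000,2.137)–(3.000,2.492)
cell (4,1): code 0010 → (4.000,1.797)–(4.100,2.000)
cell (4,2): code 0001 → (4.100,2.000)–(4.000,2.137)
total: 6 segments, chained into 1 closed loop(s), length Σ = 4.088010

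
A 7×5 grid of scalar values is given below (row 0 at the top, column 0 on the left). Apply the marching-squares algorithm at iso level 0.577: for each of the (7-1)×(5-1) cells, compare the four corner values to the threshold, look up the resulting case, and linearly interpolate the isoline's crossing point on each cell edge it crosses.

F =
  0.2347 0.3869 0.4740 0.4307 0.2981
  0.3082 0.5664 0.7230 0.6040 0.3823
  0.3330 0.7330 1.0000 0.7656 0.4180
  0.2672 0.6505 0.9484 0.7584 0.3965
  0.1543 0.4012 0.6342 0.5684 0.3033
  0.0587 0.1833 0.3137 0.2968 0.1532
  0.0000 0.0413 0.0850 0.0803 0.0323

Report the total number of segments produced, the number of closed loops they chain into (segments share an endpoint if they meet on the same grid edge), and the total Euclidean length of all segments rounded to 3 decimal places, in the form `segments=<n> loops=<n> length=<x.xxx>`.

segments=14 loops=1 length=10.392

cell (0,1): code 0100 → (0.414,2.000)–(1.000,1.068)
cell (0,2): code 1100 → (0.844,3.000)–(0.414,2.000)
cell (0,3): code 1000 → (1.000,3.122)–(0.844,3.000)
cell (1,0): code 0100 → (1.064,1.000)–(2.000,0.610)
cell (1,1): code 1110 → (1.000,1.068)–(1.064,1.000)
cell (1,3): code 1001 → (2.000,3.543)–(1.000,3.122)
cell (2,0): code 0110 → (2.000,0.610)–(3.000,0.808)
cell (2,3): code 1001 → (3.000,3.501)–(2.000,3.543)
cell (3,0): code 0010 → (3.000,0.808)–(3.295,1.000)
cell (3,1): code 0111 → (3.295,1.000)–(4.000,1.755)
cell (3,2): code 1011 → (4.000,2.869)–(3.955,3.000)
cell (3,3): code 0001 → (3.955,3.000)–(3.000,3.501)
cell (4,1): code 0010 → (4.000,1.755)–(4.178,2.000)
cell (4,2): code 0001 → (4.178,2.000)–(4.000,2.869)
total: 14 segments, chained into 1 closed loop(s), length Σ = 10.392362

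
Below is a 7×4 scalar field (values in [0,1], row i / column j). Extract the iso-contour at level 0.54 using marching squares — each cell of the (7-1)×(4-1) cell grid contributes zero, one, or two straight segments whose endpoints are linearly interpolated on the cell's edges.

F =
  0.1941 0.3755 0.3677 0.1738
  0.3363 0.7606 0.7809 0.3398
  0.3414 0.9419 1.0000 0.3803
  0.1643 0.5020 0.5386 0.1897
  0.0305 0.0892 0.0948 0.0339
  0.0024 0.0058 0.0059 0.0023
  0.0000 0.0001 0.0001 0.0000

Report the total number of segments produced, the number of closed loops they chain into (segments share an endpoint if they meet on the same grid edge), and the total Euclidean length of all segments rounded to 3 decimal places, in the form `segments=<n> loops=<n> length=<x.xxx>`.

cell (0,0): code 0100 → (0.427,1.000)–(1.000,0.480)
cell (0,1): code 1100 → (0.417,2.000)–(0.427,1.000)
cell (0,2): code 1000 → (1.000,2.546)–(0.417,2.000)
cell (1,0): code 0110 → (1.000,0.480)–(2.000,0.331)
cell (1,2): code 1001 → (2.000,2.742)–(1.000,2.546)
cell (2,0): code 0010 → (2.000,0.331)–(2.914,1.000)
cell (2,1): code 0011 → (2.914,1.000)–(2.997,2.000)
cell (2,2): code 0001 → (2.997,2.000)–(2.000,2.742)
total: 8 segments, chained into 1 closed loop(s), length Σ = 7.981608

segments=8 loops=1 length=7.982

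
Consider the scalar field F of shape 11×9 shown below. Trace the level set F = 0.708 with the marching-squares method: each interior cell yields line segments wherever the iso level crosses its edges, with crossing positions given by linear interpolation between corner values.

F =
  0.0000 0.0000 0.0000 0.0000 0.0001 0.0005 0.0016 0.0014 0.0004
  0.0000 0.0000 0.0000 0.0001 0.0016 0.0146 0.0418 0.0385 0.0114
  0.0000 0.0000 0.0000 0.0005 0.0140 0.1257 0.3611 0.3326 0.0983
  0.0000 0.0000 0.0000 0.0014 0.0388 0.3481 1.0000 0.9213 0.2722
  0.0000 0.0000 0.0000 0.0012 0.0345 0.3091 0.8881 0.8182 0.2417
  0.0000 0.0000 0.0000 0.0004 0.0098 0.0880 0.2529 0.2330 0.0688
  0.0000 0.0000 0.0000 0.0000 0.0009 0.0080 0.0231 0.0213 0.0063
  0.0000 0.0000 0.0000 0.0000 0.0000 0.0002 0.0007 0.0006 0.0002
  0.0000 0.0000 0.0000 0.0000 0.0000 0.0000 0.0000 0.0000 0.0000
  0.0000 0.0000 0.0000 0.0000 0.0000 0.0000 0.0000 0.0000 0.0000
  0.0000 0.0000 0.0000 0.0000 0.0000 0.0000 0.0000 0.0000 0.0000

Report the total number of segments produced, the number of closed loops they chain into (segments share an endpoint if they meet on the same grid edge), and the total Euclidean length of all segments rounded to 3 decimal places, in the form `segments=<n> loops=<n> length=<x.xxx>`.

segments=8 loops=1 length=5.846

cell (2,5): code 0100 → (2.543,6.000)–(3.000,5.552)
cell (2,6): code 1100 → (2.638,7.000)–(2.543,6.000)
cell (2,7): code 1000 → (3.000,7.329)–(2.638,7.000)
cell (3,5): code 0110 → (3.000,5.552)–(4.000,5.689)
cell (3,7): code 1001 → (4.000,7.191)–(3.000,7.329)
cell (4,5): code 0010 → (4.000,5.689)–(4.284,6.000)
cell (4,6): code 0011 → (4.284,6.000)–(4.188,7.000)
cell (4,7): code 0001 → (4.188,7.000)–(4.000,7.191)
total: 8 segments, chained into 1 closed loop(s), length Σ = 5.846018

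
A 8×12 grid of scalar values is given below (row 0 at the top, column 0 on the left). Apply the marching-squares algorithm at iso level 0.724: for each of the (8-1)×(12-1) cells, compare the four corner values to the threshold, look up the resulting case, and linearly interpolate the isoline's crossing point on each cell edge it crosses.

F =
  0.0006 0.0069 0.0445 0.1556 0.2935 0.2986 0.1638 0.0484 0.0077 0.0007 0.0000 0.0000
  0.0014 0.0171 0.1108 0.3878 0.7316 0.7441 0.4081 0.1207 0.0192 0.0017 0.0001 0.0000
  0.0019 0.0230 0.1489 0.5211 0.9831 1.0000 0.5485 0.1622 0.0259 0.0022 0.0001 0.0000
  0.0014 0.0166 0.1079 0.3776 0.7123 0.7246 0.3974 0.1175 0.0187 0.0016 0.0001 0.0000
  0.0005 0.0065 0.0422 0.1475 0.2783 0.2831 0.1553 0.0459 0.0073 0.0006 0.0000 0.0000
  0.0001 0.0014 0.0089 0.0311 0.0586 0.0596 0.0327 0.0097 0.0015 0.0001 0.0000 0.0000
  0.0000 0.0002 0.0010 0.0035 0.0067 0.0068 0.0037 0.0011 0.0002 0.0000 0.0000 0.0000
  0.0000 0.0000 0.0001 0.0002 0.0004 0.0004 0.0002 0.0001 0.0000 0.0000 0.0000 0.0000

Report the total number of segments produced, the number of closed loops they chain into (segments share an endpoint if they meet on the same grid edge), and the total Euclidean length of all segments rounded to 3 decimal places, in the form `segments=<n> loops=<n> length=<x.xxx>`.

segments=10 loops=1 length=6.665

cell (0,3): code 0100 → (0.983,4.000)–(1.000,3.978)
cell (0,4): code 1100 → (0.955,5.000)–(0.983,4.000)
cell (0,5): code 1000 → (1.000,5.060)–(0.955,5.000)
cell (1,3): code 0110 → (1.000,3.978)–(2.000,3.439)
cell (1,5): code 1001 → (2.000,5.611)–(1.000,5.060)
cell (2,3): code 0010 → (2.000,3.439)–(2.957,4.000)
cell (2,4): code 0111 → (2.957,4.000)–(3.000,4.951)
cell (2,5): code 1001 → (3.000,5.002)–(2.000,5.611)
cell (3,4): code 0010 → (3.000,4.951)–(3.001,5.000)
cell (3,5): code 0001 → (3.001,5.000)–(3.000,5.002)
total: 10 segments, chained into 1 closed loop(s), length Σ = 6.664685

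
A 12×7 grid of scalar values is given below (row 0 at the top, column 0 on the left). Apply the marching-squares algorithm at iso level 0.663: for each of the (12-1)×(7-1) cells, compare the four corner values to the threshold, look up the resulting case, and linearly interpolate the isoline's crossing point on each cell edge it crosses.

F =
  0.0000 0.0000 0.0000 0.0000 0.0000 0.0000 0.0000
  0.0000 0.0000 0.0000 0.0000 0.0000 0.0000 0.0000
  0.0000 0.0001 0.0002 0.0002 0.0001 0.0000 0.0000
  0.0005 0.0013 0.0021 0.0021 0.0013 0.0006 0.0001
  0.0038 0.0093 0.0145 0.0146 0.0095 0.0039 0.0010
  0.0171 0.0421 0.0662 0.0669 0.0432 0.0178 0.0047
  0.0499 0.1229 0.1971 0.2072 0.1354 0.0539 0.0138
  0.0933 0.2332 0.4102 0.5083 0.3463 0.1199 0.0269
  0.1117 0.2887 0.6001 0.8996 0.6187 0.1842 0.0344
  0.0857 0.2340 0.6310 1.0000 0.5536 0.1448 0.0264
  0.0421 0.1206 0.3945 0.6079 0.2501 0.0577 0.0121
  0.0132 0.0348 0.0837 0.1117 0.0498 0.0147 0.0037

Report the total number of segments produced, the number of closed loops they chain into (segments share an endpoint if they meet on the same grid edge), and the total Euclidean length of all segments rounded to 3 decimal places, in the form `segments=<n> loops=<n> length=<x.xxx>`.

segments=6 loops=1 length=6.441

cell (7,2): code 0100 → (7.395,3.000)–(8.000,2.210)
cell (7,3): code 1000 → (8.000,3.842)–(7.395,3.000)
cell (8,2): code 0110 → (8.000,2.210)–(9.000,2.087)
cell (8,3): code 1001 → (9.000,3.755)–(8.000,3.842)
cell (9,2): code 0010 → (9.000,2.087)–(9.859,3.000)
cell (9,3): code 0001 → (9.859,3.000)–(9.000,3.755)
total: 6 segments, chained into 1 closed loop(s), length Σ = 6.441107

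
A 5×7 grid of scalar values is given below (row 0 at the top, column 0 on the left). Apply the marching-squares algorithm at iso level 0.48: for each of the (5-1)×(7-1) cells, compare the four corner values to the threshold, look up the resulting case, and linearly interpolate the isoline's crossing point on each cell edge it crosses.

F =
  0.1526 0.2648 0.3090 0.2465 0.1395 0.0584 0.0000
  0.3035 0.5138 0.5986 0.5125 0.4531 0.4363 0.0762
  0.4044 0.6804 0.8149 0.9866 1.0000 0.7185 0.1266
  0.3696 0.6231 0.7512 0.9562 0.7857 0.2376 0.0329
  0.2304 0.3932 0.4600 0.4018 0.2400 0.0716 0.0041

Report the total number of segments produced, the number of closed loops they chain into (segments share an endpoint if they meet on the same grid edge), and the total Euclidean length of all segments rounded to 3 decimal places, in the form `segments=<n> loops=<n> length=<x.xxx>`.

cell (0,0): code 0100 → (0.864,1.000)–(1.000,0.839)
cell (0,1): code 1100 → (0.590,2.000)–(0.864,1.000)
cell (0,2): code 1100 → (0.878,3.000)–(0.590,2.000)
cell (0,3): code 1000 → (1.000,3.547)–(0.878,3.000)
cell (1,0): code 0110 → (1.000,0.839)–(2.000,0.274)
cell (1,3): code 1101 → (1.049,4.000)–(1.000,3.547)
cell (1,4): code 1100 → (1.155,5.000)–(1.049,4.000)
cell (1,5): code 1000 → (2.000,5.403)–(1.155,5.000)
cell (2,0): code 0110 → (2.000,0.274)–(3.000,0.436)
cell (2,4): code 1011 → (3.000,4.558)–(2.496,5.000)
cell (2,5): code 0001 → (2.496,5.000)–(2.000,5.403)
cell (3,0): code 0010 → (3.000,0.436)–(3.622,1.000)
cell (3,1): code 0011 → (3.622,1.000)–(3.931,2.000)
cell (3,2): code 0011 → (3.931,2.000)–(3.859,3.000)
cell (3,3): code 0011 → (3.859,3.000)–(3.560,4.000)
cell (3,4): code 0001 → (3.560,4.000)–(3.000,4.558)
total: 16 segments, chained into 1 closed loop(s), length Σ = 13.440634

segments=16 loops=1 length=13.441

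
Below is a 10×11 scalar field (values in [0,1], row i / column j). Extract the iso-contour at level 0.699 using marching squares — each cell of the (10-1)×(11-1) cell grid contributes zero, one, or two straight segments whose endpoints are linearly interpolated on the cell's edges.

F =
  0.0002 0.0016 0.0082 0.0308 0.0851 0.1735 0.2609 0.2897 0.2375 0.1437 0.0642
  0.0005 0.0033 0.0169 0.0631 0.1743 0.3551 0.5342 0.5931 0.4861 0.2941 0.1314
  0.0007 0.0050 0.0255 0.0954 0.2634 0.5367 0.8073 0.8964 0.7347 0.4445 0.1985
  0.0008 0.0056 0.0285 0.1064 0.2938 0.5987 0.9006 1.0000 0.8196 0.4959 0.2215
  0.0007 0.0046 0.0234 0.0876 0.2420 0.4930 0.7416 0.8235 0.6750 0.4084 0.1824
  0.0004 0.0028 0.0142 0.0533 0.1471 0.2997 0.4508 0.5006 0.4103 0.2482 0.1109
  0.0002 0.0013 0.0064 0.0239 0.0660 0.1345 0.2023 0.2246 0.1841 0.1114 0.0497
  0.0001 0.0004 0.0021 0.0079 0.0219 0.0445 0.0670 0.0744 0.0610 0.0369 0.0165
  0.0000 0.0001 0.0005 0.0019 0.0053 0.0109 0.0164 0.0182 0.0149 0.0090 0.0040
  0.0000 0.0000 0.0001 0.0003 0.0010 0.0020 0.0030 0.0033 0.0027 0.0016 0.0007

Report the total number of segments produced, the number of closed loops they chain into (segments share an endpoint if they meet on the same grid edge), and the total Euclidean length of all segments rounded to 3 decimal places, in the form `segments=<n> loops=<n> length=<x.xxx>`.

segments=12 loops=1 length=9.409

cell (1,5): code 0100 → (1.603,6.000)–(2.000,5.600)
cell (1,6): code 1100 → (1.349,7.000)–(1.603,6.000)
cell (1,7): code 1100 → (1.856,8.000)–(1.349,7.000)
cell (1,8): code 1000 → (2.000,8.123)–(1.856,8.000)
cell (2,5): code 0110 → (2.000,5.600)–(3.000,5.332)
cell (2,8): code 1001 → (3.000,8.373)–(2.000,8.123)
cell (3,5): code 0110 → (3.000,5.332)–(4.000,5.829)
cell (3,7): code 1011 → (4.000,7.838)–(3.834,8.000)
cell (3,8): code 0001 → (3.834,8.000)–(3.000,8.373)
cell (4,5): code 0010 → (4.000,5.829)–(4.146,6.000)
cell (4,6): code 0011 → (4.146,6.000)–(4.386,7.000)
cell (4,7): code 0001 → (4.386,7.000)–(4.000,7.838)
total: 12 segments, chained into 1 closed loop(s), length Σ = 9.409430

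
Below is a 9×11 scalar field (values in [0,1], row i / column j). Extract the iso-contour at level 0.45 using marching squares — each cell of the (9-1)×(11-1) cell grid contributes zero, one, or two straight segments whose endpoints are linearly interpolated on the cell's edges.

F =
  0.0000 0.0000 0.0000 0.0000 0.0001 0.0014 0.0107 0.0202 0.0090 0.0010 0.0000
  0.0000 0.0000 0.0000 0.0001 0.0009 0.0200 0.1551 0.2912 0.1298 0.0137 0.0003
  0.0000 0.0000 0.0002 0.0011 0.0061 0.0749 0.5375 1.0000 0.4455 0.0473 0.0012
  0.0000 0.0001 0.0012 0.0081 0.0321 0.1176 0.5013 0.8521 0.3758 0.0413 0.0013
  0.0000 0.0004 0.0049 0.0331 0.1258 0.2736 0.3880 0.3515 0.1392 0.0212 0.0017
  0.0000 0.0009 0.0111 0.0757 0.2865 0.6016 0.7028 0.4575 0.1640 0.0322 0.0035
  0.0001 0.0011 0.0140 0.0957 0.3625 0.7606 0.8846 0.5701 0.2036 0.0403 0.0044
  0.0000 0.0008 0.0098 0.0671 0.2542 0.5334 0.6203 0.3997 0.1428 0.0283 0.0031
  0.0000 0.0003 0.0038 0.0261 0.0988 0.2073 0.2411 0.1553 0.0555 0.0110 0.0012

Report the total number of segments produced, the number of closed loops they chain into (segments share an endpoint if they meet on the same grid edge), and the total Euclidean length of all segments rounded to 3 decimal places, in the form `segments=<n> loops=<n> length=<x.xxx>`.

segments=20 loops=2 length=17.097

cell (1,5): code 0100 → (1.771,6.000)–(2.000,5.811)
cell (1,6): code 1100 → (1.224,7.000)–(1.771,6.000)
cell (1,7): code 1000 → (2.000,7.992)–(1.224,7.000)
cell (2,5): code 0110 → (2.000,5.811)–(3.000,5.866)
cell (2,7): code 1001 → (3.000,7.844)–(2.000,7.992)
cell (3,5): code 0010 → (3.000,5.866)–(3.453,6.000)
cell (3,6): code 0011 → (3.453,6.000)–(3.803,7.000)
cell (3,7): code 0001 → (3.803,7.000)–(3.000,7.844)
cell (4,4): code 0100 → (4.538,5.000)–(5.000,4.519)
cell (4,5): code 1100 → (4.197,6.000)–(4.538,5.000)
cell (4,6): code 1100 → (4.929,7.000)–(4.197,6.000)
cell (4,7): code 1000 → (5.000,7.026)–(4.929,7.000)
cell (5,4): code 0110 → (5.000,4.519)–(6.000,4.220)
cell (5,7): code 1001 → (6.000,7.328)–(5.000,7.026)
cell (6,4): code 0110 → (6.000,4.220)–(7.000,4.701)
cell (6,6): code 1011 → (7.000,6.772)–(6.705,7.000)
cell (6,7): code 0001 → (6.705,7.000)–(6.000,7.328)
cell (7,4): code 0010 → (7.000,4.701)–(7.256,5.000)
cell (7,5): code 0011 → (7.256,5.000)–(7.449,6.000)
cell (7,6): code 0001 → (7.449,6.000)–(7.000,6.772)
total: 20 segments, chained into 2 closed loop(s), length Σ = 17.097294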